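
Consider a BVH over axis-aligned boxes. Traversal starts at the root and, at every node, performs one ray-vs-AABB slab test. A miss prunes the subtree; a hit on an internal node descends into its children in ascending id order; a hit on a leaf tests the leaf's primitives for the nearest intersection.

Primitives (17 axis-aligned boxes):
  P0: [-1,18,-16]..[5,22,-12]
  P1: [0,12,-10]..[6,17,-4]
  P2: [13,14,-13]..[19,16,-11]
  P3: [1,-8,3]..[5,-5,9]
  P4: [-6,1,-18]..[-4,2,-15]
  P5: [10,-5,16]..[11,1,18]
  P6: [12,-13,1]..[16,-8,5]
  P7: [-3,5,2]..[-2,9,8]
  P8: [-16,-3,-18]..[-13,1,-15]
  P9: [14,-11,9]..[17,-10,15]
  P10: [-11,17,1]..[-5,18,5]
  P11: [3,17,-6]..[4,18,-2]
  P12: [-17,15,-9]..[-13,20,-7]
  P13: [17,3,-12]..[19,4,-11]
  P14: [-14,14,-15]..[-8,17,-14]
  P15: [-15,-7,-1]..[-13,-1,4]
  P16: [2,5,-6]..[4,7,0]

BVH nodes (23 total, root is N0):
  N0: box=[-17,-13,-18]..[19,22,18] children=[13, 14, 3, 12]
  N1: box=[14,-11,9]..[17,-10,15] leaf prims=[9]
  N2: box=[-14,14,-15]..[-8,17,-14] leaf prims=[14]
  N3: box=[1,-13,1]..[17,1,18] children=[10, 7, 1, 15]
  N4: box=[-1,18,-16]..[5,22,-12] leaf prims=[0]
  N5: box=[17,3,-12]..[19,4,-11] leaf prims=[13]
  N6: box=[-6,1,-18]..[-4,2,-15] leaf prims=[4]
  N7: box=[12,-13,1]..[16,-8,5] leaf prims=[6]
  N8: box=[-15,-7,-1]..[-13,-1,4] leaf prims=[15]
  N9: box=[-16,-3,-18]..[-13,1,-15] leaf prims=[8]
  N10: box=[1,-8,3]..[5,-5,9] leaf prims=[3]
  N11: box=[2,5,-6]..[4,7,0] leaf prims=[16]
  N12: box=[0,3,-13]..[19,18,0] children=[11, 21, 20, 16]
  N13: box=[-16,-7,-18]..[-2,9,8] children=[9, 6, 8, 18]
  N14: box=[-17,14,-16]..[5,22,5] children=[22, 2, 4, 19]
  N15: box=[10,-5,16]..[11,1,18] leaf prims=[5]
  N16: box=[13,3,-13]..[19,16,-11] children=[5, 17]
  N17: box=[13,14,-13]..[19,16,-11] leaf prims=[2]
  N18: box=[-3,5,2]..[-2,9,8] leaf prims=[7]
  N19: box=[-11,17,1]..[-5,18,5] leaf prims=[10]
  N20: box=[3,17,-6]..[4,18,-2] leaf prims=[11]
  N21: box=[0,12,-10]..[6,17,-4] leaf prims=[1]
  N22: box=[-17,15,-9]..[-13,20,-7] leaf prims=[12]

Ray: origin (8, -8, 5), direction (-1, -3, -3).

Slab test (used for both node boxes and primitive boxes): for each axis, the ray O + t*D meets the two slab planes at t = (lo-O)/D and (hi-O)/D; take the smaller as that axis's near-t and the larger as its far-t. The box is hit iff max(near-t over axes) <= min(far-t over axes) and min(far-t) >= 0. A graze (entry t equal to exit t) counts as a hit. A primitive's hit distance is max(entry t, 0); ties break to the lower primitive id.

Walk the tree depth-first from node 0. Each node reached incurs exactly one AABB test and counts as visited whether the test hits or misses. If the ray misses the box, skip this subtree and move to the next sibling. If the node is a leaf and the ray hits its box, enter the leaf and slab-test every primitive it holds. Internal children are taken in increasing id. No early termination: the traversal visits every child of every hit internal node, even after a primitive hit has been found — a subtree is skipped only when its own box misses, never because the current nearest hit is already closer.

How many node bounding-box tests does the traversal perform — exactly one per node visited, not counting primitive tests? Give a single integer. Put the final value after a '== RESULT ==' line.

Walk:
N0 x:[-11,25] y:[-10,5/3] z:[-13/3,23/3] -> hit [-13/3,5/3], descend [3, 12, 13, 14]
  N3 x:[-9,7] y:[-3,5/3] z:[-13/3,4/3] -> hit [-3,4/3], descend [1, 7, 10, 15]
    N1 x:[-9,-6] y:[2/3,1] z:[-10/3,-4/3] -> miss, prune
    N7 x:[-8,-4] y:[0,5/3] z:[0,4/3] -> miss, prune
    N10 x:[3,7] y:[-1,0] z:[-4/3,2/3] -> miss, prune
    N15 x:[-3,-2] y:[-3,-1] z:[-13/3,-11/3] -> miss, prune
  N12 x:[-11,8] y:[-26/3,-11/3] z:[5/3,6] -> miss, prune
  N13 x:[10,24] y:[-17/3,-1/3] z:[-1,23/3] -> miss, prune
  N14 x:[3,25] y:[-10,-22/3] z:[0,7] -> miss, prune

Visited [0, 3, 1, 7, 10, 15, 12, 13, 14]. Tests: 9 box, 0 leaf. Nearest: miss.

== RESULT ==
9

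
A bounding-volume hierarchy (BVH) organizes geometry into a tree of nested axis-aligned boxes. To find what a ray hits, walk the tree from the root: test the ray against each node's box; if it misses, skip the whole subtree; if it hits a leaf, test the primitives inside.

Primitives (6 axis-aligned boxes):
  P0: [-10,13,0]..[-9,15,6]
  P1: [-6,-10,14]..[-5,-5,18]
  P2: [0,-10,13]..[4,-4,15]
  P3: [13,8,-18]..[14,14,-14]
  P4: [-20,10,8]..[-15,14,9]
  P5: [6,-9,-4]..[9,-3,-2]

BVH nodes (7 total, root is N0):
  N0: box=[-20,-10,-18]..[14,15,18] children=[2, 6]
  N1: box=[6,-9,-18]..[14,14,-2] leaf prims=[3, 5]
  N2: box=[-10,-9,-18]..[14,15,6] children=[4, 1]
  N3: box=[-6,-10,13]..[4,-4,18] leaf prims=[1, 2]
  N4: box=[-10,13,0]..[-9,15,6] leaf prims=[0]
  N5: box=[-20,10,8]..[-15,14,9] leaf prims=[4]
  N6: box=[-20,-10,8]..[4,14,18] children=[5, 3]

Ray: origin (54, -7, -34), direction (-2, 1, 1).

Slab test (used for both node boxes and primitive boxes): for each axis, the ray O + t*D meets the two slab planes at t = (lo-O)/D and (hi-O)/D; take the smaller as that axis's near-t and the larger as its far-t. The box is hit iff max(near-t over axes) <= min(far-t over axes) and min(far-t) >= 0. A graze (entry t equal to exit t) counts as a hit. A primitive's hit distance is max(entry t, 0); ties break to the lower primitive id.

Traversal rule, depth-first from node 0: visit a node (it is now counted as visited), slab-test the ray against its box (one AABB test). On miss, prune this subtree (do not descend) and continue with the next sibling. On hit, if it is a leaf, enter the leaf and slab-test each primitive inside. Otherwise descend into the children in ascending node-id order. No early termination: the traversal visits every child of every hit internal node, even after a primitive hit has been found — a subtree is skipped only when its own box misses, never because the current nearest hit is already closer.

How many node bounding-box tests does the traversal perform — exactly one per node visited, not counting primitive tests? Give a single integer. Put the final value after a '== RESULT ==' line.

Walk:
N0 x:[20,37] y:[-3,22] z:[16,52] -> hit [20,22], descend [2, 6]
  N2 x:[20,32] y:[-2,22] z:[16,40] -> hit [20,22], descend [1, 4]
    N1 x:[20,24] y:[-2,21] z:[16,32] -> hit [20,21] leaf, test {P3@t=20, P5(miss)}
    N4 x:[63/2,32] y:[20,22] z:[34,40] -> miss, prune
  N6 x:[25,37] y:[-3,21] z:[42,52] -> miss, prune

5 AABB tests over nodes [0, 2, 1, 4, 6]; 1 leaf entered; closest P3.

== RESULT ==
5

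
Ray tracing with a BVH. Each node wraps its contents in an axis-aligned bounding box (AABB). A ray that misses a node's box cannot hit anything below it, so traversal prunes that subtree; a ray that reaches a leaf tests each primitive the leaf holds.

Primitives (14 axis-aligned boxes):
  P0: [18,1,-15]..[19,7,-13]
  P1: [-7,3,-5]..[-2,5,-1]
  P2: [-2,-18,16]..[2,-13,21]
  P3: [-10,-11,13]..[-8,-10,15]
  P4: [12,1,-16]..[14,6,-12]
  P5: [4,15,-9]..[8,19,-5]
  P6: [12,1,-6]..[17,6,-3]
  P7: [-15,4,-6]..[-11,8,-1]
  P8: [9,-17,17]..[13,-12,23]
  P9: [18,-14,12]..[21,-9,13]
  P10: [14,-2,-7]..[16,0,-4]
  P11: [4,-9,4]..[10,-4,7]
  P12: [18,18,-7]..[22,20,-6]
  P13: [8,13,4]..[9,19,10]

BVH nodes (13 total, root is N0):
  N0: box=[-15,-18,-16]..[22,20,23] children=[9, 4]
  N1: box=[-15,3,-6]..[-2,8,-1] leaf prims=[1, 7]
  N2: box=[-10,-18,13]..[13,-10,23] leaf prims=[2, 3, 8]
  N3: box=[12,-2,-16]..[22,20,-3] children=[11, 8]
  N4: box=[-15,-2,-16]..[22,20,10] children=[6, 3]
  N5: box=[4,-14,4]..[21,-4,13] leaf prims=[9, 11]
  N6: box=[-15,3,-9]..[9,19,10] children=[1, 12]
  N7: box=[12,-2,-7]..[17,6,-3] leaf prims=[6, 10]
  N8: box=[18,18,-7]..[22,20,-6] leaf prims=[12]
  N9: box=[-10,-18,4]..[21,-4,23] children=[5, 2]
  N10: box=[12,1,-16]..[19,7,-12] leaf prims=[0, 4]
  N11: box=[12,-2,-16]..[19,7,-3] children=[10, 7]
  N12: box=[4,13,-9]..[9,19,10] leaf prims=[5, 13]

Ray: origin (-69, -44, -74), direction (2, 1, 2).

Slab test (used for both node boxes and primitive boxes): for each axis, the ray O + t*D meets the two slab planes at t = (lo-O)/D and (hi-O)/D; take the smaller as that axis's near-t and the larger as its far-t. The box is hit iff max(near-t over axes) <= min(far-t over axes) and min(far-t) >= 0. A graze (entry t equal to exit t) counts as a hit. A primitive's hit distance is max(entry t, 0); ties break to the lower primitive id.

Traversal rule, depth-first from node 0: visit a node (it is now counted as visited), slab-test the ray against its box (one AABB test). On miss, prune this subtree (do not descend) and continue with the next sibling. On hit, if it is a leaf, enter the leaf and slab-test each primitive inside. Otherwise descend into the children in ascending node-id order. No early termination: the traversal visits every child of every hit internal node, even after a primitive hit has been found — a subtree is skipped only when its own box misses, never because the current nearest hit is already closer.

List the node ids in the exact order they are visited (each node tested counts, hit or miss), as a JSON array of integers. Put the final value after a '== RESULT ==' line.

Trace the traversal:
N0 x:[27,91/2] y:[26,64] z:[29,97/2] -> hit [29,91/2], descend [4, 9]
  N4 x:[27,91/2] y:[42,64] z:[29,42] -> hit [42,42], descend [3, 6]
    N3 x:[81/2,91/2] y:[42,64] z:[29,71/2] -> miss, prune
    N6 x:[27,39] y:[47,63] z:[65/2,42] -> miss, prune
  N9 x:[59/2,45] y:[26,40] z:[39,97/2] -> hit [39,40], descend [2, 5]
    N2 x:[59/2,41] y:[26,34] z:[87/2,97/2] -> miss, prune
    N5 x:[73/2,45] y:[30,40] z:[39,87/2] -> hit [39,40] leaf, test {P9(miss), P11@t=39}

Visited [0, 4, 3, 6, 9, 2, 5]. Tests: 7 box, 1 leaf. Nearest: P11.

== RESULT ==
[0, 4, 3, 6, 9, 2, 5]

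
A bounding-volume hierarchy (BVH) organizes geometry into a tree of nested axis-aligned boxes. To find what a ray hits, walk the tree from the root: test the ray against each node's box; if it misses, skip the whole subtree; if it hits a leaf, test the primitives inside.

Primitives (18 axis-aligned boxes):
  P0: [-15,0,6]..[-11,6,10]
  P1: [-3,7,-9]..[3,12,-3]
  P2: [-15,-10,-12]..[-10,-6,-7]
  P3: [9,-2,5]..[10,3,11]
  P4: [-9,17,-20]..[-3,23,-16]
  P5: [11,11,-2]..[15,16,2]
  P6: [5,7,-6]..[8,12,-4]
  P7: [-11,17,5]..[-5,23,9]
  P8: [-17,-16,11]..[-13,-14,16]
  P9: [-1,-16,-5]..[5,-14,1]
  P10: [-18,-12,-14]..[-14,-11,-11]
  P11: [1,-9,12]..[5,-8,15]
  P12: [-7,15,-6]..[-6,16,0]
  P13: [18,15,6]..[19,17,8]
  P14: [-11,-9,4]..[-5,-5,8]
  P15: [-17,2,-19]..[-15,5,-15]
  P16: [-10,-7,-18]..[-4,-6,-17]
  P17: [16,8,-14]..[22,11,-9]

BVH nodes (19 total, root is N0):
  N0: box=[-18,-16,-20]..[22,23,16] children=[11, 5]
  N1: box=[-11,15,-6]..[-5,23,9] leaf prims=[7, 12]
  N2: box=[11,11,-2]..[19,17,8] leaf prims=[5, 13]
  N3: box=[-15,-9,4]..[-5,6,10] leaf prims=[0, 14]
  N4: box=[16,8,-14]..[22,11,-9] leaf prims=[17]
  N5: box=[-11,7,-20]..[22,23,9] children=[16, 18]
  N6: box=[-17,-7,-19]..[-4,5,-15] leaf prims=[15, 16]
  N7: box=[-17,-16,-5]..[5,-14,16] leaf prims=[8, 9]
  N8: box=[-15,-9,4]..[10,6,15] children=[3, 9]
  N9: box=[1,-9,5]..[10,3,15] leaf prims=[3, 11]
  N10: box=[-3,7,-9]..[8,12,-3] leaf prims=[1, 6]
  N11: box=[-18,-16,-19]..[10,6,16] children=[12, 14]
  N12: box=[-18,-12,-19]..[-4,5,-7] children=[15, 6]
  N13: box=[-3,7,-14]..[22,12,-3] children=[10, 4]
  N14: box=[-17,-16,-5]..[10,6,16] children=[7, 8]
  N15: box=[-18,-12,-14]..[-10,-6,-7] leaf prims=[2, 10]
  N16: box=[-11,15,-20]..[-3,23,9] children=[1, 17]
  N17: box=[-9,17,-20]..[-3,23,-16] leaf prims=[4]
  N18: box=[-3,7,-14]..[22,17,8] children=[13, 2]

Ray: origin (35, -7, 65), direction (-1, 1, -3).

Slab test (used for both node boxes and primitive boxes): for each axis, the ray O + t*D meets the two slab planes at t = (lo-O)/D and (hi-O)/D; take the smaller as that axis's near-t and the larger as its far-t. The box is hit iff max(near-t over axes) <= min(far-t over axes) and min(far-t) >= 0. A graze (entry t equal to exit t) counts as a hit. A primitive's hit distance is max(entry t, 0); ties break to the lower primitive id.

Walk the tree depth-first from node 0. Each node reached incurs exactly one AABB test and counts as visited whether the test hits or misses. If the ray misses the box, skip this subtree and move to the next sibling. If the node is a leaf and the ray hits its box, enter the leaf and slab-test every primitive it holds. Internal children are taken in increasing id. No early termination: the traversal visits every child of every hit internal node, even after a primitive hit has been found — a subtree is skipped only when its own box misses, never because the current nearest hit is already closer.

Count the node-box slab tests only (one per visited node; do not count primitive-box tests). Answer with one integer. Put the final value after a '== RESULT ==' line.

Traverse from the root:
N0 x:[13,53] y:[-9,30] z:[49/3,85/3] -> hit [49/3,85/3], descend [5, 11]
  N5 x:[13,46] y:[14,30] z:[56/3,85/3] -> hit [56/3,85/3], descend [16, 18]
    N16 x:[38,46] y:[22,30] z:[56/3,85/3] -> miss, prune
    N18 x:[13,38] y:[14,24] z:[19,79/3] -> hit [19,24], descend [2, 13]
      N2 x:[16,24] y:[18,24] z:[19,67/3] -> hit [19,67/3] leaf, test {P5@t=21, P13(miss)}
      N13 x:[13,38] y:[14,19] z:[68/3,79/3] -> miss, prune
  N11 x:[25,53] y:[-9,13] z:[49/3,28] -> miss, prune

order=[0, 5, 16, 18, 2, 13, 11]  |boxes|=7  |leaves|=1  hit=P5

== RESULT ==
7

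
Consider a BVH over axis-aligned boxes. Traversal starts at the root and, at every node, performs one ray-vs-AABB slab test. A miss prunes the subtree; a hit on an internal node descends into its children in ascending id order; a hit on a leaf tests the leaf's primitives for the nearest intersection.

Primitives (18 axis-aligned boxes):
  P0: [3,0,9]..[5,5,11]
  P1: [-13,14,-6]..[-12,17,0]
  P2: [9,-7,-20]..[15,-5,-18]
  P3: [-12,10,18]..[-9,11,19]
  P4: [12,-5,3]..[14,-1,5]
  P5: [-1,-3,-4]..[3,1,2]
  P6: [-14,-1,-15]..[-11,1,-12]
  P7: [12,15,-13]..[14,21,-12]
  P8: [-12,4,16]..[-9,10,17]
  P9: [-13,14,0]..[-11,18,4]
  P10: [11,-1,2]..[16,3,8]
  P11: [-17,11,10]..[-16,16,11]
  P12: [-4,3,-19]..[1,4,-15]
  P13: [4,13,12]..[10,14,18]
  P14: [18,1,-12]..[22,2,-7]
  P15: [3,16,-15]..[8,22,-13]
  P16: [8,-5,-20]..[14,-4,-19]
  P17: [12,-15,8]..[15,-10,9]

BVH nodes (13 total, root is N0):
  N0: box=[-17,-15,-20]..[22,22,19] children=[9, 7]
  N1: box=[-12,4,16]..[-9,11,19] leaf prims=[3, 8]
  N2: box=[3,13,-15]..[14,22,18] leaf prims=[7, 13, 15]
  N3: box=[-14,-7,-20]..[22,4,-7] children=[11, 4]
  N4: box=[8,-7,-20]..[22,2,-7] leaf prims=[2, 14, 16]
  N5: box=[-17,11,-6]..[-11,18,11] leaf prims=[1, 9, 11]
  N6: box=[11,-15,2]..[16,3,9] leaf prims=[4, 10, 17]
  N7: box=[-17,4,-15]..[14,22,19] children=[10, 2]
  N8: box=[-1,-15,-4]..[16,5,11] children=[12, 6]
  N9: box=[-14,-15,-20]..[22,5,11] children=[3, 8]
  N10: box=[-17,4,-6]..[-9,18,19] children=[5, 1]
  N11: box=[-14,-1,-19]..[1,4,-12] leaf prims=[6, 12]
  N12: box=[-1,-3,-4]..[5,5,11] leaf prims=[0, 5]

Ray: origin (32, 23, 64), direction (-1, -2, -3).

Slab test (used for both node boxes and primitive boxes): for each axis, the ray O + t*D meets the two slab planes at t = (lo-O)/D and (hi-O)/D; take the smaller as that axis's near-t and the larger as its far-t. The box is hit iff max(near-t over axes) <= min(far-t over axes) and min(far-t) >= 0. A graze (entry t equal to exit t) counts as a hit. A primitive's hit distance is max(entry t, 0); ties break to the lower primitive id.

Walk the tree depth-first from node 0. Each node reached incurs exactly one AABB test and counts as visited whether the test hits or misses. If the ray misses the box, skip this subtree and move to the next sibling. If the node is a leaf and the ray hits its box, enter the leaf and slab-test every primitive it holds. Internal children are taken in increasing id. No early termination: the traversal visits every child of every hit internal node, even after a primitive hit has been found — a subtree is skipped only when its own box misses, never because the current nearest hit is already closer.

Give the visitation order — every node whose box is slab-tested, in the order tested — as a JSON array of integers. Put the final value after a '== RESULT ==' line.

Trace the traversal:
N0 x:[10,49] y:[1/2,19] z:[15,28] -> hit [15,19], descend [7, 9]
  N7 x:[18,49] y:[1/2,19/2] z:[15,79/3] -> miss, prune
  N9 x:[10,46] y:[9,19] z:[53/3,28] -> hit [53/3,19], descend [3, 8]
    N3 x:[10,46] y:[19/2,15] z:[71/3,28] -> miss, prune
    N8 x:[16,33] y:[9,19] z:[53/3,68/3] -> hit [53/3,19], descend [6, 12]
      N6 x:[16,21] y:[10,19] z:[55/3,62/3] -> hit [55/3,19] leaf, test {P4(miss), P10(miss), P17@t=55/3}
      N12 x:[27,33] y:[9,13] z:[53/3,68/3] -> miss, prune

Summary -> nodes [0, 7, 9, 3, 8, 6, 12]; box-tests=7; leaf-entries=1; first=P17

== RESULT ==
[0, 7, 9, 3, 8, 6, 12]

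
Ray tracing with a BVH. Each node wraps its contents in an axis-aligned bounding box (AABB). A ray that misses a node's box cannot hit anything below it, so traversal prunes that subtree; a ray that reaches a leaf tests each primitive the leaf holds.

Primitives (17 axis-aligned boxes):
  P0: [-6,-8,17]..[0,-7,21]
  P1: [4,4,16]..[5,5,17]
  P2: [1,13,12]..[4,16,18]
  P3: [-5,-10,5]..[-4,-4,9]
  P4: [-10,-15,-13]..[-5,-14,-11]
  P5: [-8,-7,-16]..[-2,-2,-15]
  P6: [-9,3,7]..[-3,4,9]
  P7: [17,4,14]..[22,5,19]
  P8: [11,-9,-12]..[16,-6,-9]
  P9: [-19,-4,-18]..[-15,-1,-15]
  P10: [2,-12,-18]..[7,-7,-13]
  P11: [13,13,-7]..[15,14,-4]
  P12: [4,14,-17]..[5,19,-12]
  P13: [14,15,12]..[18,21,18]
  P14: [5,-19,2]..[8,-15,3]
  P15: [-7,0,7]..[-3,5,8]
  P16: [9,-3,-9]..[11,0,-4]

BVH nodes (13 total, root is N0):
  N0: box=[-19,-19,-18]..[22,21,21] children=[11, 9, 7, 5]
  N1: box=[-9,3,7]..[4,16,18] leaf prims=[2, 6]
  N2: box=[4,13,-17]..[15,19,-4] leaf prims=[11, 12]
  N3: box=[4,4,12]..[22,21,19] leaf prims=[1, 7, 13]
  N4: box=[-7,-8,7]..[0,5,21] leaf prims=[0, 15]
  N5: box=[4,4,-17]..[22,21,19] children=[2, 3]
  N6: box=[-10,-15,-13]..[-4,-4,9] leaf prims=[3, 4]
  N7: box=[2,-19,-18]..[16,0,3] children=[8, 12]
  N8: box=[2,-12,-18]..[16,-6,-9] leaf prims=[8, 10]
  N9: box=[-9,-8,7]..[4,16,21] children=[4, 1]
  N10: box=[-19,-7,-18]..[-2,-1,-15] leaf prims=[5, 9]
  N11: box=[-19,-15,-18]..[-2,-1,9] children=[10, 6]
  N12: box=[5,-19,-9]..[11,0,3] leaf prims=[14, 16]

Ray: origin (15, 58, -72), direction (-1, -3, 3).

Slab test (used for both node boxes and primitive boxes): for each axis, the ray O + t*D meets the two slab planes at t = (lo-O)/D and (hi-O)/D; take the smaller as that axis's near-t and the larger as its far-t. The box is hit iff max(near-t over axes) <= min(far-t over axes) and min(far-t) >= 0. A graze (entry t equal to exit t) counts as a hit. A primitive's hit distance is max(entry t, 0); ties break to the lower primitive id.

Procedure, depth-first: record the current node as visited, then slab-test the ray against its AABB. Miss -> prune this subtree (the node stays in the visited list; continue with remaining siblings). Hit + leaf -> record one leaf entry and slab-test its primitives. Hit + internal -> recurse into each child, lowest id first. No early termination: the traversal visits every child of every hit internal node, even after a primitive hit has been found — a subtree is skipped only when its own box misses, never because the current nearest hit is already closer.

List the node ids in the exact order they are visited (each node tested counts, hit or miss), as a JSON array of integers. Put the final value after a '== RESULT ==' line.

Walk:
N0 x:[-7,34] y:[37/3,77/3] z:[18,31] -> hit [18,77/3], descend [5, 7, 9, 11]
  N5 x:[-7,11] y:[37/3,18] z:[55/3,91/3] -> miss, prune
  N7 x:[-1,13] y:[58/3,77/3] z:[18,25] -> miss, prune
  N9 x:[11,24] y:[14,22] z:[79/3,31] -> miss, prune
  N11 x:[17,34] y:[59/3,73/3] z:[18,27] -> hit [59/3,73/3], descend [6, 10]
    N6 x:[19,25] y:[62/3,73/3] z:[59/3,27] -> hit [62/3,73/3] leaf, test {P3(miss), P4(miss)}
    N10 x:[17,34] y:[59/3,65/3] z:[18,19] -> miss, prune

7 AABB tests over nodes [0, 5, 7, 9, 11, 6, 10]; 1 leaf entered; closest miss.

== RESULT ==
[0, 5, 7, 9, 11, 6, 10]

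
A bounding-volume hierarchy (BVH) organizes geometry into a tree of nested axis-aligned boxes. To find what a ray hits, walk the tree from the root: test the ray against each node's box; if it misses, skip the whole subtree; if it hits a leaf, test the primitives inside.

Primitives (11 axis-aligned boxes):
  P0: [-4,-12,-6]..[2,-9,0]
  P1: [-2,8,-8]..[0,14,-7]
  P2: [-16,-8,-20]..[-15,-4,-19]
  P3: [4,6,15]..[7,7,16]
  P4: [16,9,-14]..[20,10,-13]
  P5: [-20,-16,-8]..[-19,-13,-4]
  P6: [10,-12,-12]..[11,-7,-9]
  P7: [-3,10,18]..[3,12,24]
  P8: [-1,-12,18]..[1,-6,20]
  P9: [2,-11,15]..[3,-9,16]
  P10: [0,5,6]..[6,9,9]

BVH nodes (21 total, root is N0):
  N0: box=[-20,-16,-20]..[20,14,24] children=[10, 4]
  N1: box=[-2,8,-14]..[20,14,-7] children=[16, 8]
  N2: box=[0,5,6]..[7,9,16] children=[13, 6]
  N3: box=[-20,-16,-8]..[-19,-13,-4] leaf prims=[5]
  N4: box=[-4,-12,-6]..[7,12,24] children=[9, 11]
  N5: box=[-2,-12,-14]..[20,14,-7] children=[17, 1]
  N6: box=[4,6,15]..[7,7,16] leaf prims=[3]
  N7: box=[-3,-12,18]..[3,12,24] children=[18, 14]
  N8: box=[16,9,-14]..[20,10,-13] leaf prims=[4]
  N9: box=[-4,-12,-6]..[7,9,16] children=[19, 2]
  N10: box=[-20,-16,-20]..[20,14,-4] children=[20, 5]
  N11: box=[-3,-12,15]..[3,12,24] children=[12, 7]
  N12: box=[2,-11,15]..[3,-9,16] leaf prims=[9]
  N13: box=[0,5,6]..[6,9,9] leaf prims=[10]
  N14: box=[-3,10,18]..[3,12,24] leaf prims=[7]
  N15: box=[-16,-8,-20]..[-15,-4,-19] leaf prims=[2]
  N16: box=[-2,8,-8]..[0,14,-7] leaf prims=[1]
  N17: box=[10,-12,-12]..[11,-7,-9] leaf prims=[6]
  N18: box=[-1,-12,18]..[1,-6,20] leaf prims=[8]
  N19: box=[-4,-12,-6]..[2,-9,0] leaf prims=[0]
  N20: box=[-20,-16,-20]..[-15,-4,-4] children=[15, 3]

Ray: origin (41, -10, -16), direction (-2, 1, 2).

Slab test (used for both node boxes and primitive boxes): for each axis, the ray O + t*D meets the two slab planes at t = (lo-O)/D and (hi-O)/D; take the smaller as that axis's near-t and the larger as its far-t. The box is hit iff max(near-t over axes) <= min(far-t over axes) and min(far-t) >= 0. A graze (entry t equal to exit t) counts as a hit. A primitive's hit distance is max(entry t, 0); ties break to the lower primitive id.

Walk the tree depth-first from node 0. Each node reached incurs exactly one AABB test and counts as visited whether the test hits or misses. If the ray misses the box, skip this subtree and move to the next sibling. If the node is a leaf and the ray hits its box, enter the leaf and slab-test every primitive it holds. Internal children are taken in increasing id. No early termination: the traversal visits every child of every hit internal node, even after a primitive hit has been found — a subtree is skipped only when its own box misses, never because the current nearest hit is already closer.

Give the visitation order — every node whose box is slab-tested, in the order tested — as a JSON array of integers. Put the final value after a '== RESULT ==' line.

Walk:
N0 x:[21/2,61/2] y:[-6,24] z:[-2,20] -> hit [21/2,20], descend [4, 10]
  N4 x:[17,45/2] y:[-2,22] z:[5,20] -> hit [17,20], descend [9, 11]
    N9 x:[17,45/2] y:[-2,19] z:[5,16] -> miss, prune
    N11 x:[19,22] y:[-2,22] z:[31/2,20] -> hit [19,20], descend [7, 12]
      N7 x:[19,22] y:[-2,22] z:[17,20] -> hit [19,20], descend [14, 18]
        N14 x:[19,22] y:[20,22] z:[17,20] -> hit [20,20] leaf, test {P7@t=20}
        N18 x:[20,21] y:[-2,4] z:[17,18] -> miss, prune
      N12 x:[19,39/2] y:[-1,1] z:[31/2,16] -> miss, prune
  N10 x:[21/2,61/2] y:[-6,24] z:[-2,6] -> miss, prune

Summary -> nodes [0, 4, 9, 11, 7, 14, 18, 12, 10]; box-tests=9; leaf-entries=1; first=P7

== RESULT ==
[0, 4, 9, 11, 7, 14, 18, 12, 10]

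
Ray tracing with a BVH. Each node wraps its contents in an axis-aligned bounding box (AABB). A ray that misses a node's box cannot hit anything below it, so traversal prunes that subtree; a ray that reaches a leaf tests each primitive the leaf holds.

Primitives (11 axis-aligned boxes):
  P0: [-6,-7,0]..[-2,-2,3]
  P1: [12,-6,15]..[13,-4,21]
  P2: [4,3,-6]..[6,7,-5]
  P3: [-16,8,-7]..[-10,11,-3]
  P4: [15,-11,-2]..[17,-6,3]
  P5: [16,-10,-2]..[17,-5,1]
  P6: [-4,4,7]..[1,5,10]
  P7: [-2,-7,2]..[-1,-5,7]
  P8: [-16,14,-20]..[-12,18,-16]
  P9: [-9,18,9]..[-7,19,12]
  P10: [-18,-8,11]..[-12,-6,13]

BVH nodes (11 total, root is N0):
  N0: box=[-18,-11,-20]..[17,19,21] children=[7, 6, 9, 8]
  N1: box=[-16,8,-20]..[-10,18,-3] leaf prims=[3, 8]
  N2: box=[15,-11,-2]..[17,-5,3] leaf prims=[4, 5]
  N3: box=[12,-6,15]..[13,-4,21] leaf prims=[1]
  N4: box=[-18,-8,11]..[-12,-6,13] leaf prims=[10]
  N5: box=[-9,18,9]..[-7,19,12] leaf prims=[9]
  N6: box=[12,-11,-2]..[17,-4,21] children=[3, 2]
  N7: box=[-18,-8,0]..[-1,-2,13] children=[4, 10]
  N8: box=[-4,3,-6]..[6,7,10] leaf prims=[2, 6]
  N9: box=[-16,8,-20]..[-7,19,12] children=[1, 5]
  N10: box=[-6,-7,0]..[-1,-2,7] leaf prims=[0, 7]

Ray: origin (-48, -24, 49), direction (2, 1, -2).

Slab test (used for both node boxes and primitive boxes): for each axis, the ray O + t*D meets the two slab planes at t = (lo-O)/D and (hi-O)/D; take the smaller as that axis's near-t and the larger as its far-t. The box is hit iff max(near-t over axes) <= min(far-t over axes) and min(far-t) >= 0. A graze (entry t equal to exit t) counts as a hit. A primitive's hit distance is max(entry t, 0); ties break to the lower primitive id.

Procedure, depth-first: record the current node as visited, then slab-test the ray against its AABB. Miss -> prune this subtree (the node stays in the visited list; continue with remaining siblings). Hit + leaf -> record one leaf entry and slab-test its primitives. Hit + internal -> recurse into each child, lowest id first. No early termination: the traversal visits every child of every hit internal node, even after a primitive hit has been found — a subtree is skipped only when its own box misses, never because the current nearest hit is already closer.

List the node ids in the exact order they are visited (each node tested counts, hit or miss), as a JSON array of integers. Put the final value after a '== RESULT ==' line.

Walk:
N0 x:[15,65/2] y:[13,43] z:[14,69/2] -> hit [15,65/2], descend [6, 7, 8, 9]
  N6 x:[30,65/2] y:[13,20] z:[14,51/2] -> miss, prune
  N7 x:[15,47/2] y:[16,22] z:[18,49/2] -> hit [18,22], descend [4, 10]
    N4 x:[15,18] y:[16,18] z:[18,19] -> hit [18,18] leaf, test {P10@t=18}
    N10 x:[21,47/2] y:[17,22] z:[21,49/2] -> hit [21,22] leaf, test {P0(miss), P7(miss)}
  N8 x:[22,27] y:[27,31] z:[39/2,55/2] -> hit [27,27] leaf, test {P2@t=27, P6(miss)}
  N9 x:[16,41/2] y:[32,43] z:[37/2,69/2] -> miss, prune

order=[0, 6, 7, 4, 10, 8, 9]  |boxes|=7  |leaves|=3  hit=P10

== RESULT ==
[0, 6, 7, 4, 10, 8, 9]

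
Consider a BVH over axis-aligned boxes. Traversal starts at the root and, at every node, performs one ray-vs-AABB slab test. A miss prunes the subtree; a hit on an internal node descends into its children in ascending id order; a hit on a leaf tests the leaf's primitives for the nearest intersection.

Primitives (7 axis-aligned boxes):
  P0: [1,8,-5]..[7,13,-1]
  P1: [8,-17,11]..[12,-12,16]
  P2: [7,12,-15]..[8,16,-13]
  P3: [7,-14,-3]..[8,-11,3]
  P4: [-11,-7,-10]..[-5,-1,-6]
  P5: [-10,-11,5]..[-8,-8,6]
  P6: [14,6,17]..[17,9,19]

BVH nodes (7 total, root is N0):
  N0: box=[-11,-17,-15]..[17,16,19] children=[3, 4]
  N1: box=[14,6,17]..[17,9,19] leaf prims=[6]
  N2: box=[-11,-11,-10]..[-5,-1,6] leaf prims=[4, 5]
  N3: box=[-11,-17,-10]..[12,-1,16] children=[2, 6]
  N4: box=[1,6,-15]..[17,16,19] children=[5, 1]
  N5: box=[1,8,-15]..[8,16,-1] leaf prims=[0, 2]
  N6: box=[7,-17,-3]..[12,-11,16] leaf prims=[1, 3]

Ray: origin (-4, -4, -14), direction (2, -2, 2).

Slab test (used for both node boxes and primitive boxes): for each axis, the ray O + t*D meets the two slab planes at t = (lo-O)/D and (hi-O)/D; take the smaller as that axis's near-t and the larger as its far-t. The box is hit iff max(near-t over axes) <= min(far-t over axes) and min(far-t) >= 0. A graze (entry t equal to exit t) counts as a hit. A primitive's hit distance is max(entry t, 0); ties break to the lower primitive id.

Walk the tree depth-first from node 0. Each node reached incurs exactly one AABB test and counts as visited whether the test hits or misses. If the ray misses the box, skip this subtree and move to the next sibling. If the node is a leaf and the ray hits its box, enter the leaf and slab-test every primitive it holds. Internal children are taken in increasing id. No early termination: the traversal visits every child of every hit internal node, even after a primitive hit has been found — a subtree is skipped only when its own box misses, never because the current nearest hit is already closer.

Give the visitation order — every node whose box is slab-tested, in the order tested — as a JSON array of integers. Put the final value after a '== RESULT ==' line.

Walk:
N0 x:[-7/2,21/2] y:[-10,13/2] z:[-1/2,33/2] -> hit [-1/2,13/2], descend [3, 4]
  N3 x:[-7/2,8] y:[-3/2,13/2] z:[2,15] -> hit [2,13/2], descend [2, 6]
    N2 x:[-7/2,-1/2] y:[-3/2,7/2] z:[2,10] -> miss, prune
    N6 x:[11/2,8] y:[7/2,13/2] z:[11/2,15] -> hit [11/2,13/2] leaf, test {P1(miss), P3(miss)}
  N4 x:[5/2,21/2] y:[-10,-5] z:[-1/2,33/2] -> miss, prune

Summary -> nodes [0, 3, 2, 6, 4]; box-tests=5; leaf-entries=1; first=miss

== RESULT ==
[0, 3, 2, 6, 4]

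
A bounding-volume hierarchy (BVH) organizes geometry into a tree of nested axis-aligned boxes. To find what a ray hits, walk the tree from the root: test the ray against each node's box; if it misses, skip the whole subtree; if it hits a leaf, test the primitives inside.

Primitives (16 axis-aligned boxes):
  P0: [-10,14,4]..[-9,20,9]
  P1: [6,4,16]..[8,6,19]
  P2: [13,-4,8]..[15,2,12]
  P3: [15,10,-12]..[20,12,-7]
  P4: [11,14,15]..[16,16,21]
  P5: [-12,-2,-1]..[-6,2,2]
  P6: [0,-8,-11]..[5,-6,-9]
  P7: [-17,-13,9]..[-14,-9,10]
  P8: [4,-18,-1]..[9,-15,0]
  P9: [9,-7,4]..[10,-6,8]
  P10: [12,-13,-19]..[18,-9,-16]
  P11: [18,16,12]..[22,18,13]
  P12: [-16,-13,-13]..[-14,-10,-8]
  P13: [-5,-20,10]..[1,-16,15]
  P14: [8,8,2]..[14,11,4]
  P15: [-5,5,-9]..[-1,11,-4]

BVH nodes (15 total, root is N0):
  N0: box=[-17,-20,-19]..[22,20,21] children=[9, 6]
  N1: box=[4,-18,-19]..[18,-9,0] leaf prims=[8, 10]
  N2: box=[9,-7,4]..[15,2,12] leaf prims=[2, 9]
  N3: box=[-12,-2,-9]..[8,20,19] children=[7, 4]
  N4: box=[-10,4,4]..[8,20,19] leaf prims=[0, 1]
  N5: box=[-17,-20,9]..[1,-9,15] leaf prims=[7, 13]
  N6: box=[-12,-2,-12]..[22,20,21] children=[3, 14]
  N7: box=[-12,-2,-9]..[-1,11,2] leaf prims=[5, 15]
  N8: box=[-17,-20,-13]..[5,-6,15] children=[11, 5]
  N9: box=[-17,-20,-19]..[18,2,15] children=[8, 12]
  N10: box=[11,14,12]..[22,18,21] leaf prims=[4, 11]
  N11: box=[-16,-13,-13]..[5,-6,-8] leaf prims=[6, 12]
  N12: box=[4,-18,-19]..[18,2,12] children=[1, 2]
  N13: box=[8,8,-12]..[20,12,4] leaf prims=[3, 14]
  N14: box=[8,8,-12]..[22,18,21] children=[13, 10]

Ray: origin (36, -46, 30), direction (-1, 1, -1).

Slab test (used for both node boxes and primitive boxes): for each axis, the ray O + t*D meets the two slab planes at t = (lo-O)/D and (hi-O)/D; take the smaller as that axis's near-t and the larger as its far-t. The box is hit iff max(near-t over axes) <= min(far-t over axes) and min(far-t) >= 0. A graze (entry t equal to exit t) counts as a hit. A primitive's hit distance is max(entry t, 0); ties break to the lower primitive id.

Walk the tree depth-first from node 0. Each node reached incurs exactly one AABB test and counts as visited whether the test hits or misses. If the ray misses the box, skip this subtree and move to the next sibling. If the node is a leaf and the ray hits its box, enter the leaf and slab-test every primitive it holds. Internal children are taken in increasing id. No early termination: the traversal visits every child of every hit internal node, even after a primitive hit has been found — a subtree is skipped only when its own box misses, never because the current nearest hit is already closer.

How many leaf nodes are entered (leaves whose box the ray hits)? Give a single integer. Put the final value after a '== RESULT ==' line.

Walk:
N0 x:[14,53] y:[26,66] z:[9,49] -> hit [26,49], descend [6, 9]
  N6 x:[14,48] y:[44,66] z:[9,42] -> miss, prune
  N9 x:[18,53] y:[26,48] z:[15,49] -> hit [26,48], descend [8, 12]
    N8 x:[31,53] y:[26,40] z:[15,43] -> hit [31,40], descend [5, 11]
      N5 x:[35,53] y:[26,37] z:[15,21] -> miss, prune
      N11 x:[31,52] y:[33,40] z:[38,43] -> hit [38,40] leaf, test {P6(miss), P12(miss)}
    N12 x:[18,32] y:[28,48] z:[18,49] -> hit [28,32], descend [1, 2]
      N1 x:[18,32] y:[28,37] z:[30,49] -> hit [30,32] leaf, test {P8@t=30, P10(miss)}
      N2 x:[21,27] y:[39,48] z:[18,26] -> miss, prune

Summary -> nodes [0, 6, 9, 8, 5, 11, 12, 1, 2]; box-tests=9; leaf-entries=2; first=P8

== RESULT ==
2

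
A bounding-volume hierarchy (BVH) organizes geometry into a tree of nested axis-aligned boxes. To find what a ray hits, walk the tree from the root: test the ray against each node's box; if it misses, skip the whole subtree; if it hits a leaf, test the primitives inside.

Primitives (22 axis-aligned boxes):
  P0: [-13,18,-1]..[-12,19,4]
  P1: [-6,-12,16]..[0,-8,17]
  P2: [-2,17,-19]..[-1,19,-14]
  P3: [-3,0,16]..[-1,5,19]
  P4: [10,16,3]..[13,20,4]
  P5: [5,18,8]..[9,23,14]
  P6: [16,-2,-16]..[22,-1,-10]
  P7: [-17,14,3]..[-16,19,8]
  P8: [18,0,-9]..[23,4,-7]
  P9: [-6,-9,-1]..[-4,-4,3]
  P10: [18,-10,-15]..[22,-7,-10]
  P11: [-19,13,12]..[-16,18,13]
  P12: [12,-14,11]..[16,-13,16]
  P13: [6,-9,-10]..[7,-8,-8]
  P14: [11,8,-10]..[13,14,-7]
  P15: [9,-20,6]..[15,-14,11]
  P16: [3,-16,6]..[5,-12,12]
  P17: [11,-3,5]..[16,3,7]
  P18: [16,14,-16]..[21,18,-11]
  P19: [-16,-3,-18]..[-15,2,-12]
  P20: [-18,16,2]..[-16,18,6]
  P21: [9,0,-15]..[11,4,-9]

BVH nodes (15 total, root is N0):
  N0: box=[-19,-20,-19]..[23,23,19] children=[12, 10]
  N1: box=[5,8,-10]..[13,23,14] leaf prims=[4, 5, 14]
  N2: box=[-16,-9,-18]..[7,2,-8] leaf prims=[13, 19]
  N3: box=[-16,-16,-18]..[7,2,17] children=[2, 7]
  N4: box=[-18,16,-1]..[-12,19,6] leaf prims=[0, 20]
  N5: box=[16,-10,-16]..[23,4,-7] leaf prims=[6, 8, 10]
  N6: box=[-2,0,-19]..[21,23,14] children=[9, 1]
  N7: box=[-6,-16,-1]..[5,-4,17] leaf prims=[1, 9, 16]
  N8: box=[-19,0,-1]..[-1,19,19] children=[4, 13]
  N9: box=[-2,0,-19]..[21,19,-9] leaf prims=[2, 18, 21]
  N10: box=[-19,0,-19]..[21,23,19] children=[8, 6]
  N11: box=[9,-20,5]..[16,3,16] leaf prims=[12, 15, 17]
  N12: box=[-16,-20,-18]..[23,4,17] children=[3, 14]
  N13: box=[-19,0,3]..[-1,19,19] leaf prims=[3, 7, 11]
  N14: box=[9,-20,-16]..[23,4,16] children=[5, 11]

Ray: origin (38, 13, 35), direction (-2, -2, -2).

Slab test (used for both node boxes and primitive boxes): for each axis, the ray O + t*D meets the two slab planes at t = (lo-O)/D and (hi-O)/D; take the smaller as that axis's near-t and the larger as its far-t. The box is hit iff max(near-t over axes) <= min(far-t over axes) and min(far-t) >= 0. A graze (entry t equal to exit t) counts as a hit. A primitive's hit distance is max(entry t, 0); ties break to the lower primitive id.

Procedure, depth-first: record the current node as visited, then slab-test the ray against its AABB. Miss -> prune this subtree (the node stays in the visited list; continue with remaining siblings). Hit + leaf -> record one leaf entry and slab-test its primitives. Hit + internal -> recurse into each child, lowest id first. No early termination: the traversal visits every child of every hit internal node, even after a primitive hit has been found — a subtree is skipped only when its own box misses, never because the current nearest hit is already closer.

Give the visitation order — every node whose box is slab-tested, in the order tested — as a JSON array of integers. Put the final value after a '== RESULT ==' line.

Trace the traversal:
N0 x:[15/2,57/2] y:[-5,33/2] z:[8,27] -> hit [8,33/2], descend [10, 12]
  N10 x:[17/2,57/2] y:[-5,13/2] z:[8,27] -> miss, prune
  N12 x:[15/2,27] y:[9/2,33/2] z:[9,53/2] -> hit [9,33/2], descend [3, 14]
    N3 x:[31/2,27] y:[11/2,29/2] z:[9,53/2] -> miss, prune
    N14 x:[15/2,29/2] y:[9/2,33/2] z:[19/2,51/2] -> hit [19/2,29/2], descend [5, 11]
      N5 x:[15/2,11] y:[9/2,23/2] z:[21,51/2] -> miss, prune
      N11 x:[11,29/2] y:[5,33/2] z:[19/2,15] -> hit [11,29/2] leaf, test {P12(miss), P15@t=27/2, P17(miss)}

order=[0, 10, 12, 3, 14, 5, 11]  |boxes|=7  |leaves|=1  hit=P15

== RESULT ==
[0, 10, 12, 3, 14, 5, 11]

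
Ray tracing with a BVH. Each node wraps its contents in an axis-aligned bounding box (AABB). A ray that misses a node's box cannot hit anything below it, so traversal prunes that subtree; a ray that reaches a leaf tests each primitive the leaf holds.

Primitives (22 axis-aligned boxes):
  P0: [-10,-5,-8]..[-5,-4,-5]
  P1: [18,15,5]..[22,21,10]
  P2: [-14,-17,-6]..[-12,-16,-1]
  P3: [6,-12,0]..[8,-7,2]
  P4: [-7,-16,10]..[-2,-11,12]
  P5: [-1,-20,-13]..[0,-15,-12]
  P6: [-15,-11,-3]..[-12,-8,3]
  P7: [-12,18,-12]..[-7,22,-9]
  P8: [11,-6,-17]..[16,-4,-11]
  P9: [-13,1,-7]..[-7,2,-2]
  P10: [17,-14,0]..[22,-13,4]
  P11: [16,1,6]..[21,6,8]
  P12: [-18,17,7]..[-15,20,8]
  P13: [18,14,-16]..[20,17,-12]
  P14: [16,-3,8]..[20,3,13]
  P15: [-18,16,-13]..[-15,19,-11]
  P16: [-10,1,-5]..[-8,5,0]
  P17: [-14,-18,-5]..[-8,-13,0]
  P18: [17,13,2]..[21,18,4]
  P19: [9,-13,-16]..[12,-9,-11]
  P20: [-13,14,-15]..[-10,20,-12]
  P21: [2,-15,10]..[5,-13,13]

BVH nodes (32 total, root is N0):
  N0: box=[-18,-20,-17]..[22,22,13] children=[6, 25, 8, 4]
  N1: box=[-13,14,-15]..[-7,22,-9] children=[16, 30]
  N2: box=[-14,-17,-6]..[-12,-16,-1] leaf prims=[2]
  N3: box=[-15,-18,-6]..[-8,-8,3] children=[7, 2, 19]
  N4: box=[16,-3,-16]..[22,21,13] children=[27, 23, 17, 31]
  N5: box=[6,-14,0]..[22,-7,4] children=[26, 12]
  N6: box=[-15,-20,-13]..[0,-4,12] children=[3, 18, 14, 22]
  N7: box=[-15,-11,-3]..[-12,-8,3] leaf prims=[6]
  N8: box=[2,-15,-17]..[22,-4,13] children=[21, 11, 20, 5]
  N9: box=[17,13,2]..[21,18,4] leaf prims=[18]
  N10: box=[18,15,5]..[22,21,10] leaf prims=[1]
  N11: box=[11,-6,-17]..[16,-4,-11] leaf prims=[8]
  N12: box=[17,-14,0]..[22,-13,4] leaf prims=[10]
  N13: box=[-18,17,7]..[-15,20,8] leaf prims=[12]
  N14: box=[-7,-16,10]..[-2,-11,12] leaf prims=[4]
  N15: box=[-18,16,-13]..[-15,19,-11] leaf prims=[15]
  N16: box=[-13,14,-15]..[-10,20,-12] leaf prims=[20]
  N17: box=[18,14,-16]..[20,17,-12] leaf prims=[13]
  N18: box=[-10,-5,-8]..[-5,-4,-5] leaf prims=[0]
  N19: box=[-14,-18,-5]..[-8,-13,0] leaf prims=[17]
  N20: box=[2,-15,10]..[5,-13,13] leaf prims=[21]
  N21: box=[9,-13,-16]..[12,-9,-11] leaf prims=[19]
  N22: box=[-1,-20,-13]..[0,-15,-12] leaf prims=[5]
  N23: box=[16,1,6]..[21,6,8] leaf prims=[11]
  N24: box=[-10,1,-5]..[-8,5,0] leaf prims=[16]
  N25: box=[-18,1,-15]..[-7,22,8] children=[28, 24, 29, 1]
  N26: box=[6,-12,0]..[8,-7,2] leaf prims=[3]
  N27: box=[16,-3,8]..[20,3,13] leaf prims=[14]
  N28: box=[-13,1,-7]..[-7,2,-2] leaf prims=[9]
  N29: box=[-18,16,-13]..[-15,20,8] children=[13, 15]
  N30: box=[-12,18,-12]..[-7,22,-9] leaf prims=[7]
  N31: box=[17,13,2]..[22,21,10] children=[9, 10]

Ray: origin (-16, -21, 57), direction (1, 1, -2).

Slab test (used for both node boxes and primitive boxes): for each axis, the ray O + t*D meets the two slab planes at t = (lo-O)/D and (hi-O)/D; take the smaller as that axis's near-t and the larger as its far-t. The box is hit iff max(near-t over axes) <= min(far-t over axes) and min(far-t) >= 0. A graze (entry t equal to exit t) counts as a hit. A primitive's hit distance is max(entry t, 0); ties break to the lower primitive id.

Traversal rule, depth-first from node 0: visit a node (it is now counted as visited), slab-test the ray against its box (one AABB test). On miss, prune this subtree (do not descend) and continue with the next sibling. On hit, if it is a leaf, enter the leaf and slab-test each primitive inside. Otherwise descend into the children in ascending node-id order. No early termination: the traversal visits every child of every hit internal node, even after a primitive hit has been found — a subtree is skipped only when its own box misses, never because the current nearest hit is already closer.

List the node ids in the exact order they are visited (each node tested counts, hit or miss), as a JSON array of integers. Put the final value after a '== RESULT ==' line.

Walk:
N0 x:[-2,38] y:[1,43] z:[22,37] -> hit [22,37], descend [4, 6, 8, 25]
  N4 x:[32,38] y:[18,42] z:[22,73/2] -> hit [32,73/2], descend [17, 23, 27, 31]
    N17 x:[34,36] y:[35,38] z:[69/2,73/2] -> hit [35,36] leaf, test {P13@t=35}
    N23 x:[32,37] y:[22,27] z:[49/2,51/2] -> miss, prune
    N27 x:[32,36] y:[18,24] z:[22,49/2] -> miss, prune
    N31 x:[33,38] y:[34,42] z:[47/2,55/2] -> miss, prune
  N6 x:[1,16] y:[1,17] z:[45/2,35] -> miss, prune
  N8 x:[18,38] y:[6,17] z:[22,37] -> miss, prune
  N25 x:[-2,9] y:[22,43] z:[49/2,36] -> miss, prune

order=[0, 4, 17, 23, 27, 31, 6, 8, 25]  |boxes|=9  |leaves|=1  hit=P13

== RESULT ==
[0, 4, 17, 23, 27, 31, 6, 8, 25]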